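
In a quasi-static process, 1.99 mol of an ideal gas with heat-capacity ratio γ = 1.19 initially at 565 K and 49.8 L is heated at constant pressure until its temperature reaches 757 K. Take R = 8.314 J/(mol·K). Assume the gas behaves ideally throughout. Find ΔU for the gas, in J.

16700 J

P₁ = nRT₁/V₁ = 1.99×8.314×565/49.8 = 188 kPa.
Isobaric: P stays 188 kPa; V/T = const ⇒ T₂ = 757 K, V₂ = 66.7 L.
For an ideal gas ΔU = nCvΔT with Cv = R/(γ−1) = 43.8 J/(mol·K).
ΔU = 1.99×43.8×(757−565) = 16700 J.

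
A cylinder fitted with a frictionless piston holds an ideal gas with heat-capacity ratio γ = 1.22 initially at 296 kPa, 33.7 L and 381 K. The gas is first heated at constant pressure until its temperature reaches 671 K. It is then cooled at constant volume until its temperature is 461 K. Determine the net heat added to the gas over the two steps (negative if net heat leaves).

17100 J

n = P₁V₁/(RT₁) = 296×33.7/(8.314×381) = 3.15 mol.
Step 1 — Isobaric: P stays 296 kPa; V/T = const ⇒ T₂ = 671 K, V₂ = 59.4 L.
W = PΔV = 296×(59.4−33.7) kPa·L = 7590 J.
ΔU = nCvΔT = 3.15×37.8×(671−381) = 34500 J.
Q = ΔU + W = nCpΔT = 42100 J.
State after step 1: P = 296 kPa, V = 59.4 L, T = 671 K.
Step 2 — Isochoric: V stays 59.4 L; P/T = const ⇒ T₂ = 461 K, P₂ = 203 kPa.
W = 0 (no volume change).
ΔU = nCvΔT = 3.15×37.8×(461−671) = -25000 J.
Q = ΔU = -25000 J.
Net over both steps: W = 7590 J, Q = 17100 J, ΔU = 9520 J.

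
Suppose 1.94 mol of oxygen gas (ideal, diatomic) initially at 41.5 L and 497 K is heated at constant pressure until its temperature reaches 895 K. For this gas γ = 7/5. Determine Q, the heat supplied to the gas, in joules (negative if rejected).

P₁ = nRT₁/V₁ = 1.94×8.314×497/41.5 = 193 kPa.
Isobaric: P stays 193 kPa; V/T = const ⇒ T₂ = 895 K, V₂ = 74.7 L.
W = PΔV = 193×(74.7−41.5) kPa·L = 6420 J.
ΔU = nCvΔT = 1.94×20.8×(895−497) = 16000 J.
Q = ΔU + W = nCpΔT = 22500 J.

22500 J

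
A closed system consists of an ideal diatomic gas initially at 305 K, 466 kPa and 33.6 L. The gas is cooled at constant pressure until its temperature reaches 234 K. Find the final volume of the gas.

25.8 L

Isobaric: P stays 466 kPa; V/T = const ⇒ T₂ = 234 K, V₂ = 25.8 L.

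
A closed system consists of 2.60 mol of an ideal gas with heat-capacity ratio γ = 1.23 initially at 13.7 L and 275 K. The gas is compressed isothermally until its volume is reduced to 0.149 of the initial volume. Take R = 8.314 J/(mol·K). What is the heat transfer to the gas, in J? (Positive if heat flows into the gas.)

-11300 J

P₁ = nRT₁/V₁ = 2.60×8.314×275/13.7 = 434 kPa.
Isothermal: T stays 275 K; PV = const ⇒ V₂ = 2.04 L, P₂ = 2910 kPa.
ΔU = 0 (ideal gas, T constant).
W = nRT ln(V₂/V₁) = 2.60×8.314×275×ln(0.149) = -11300 J.
Q = ΔU + W = -11300 J.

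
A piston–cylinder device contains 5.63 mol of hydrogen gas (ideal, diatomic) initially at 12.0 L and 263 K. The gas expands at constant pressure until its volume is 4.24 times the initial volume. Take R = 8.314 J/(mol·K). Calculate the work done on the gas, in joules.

-39900 J

P₁ = nRT₁/V₁ = 5.63×8.314×263/12.0 = 1030 kPa.
Isobaric: P stays 1030 kPa; V/T = const ⇒ T₂ = 1120 K, V₂ = 50.9 L.
W = PΔV = 1030×(50.9−12.0) kPa·L = 39900 J.
Work done on the gas = −W_by = -39900 J.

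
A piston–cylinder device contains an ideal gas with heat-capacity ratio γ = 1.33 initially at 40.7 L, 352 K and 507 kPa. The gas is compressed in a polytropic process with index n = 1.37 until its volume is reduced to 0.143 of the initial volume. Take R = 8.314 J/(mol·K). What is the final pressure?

Polytropic n=1.37: T₂ = T₁(V₁/V₂)^(n−1) = 352×(6.99)^0.37 = 723 K; P₂ = P₁(V₁/V₂)^n = 7280 kPa.

7280 kPa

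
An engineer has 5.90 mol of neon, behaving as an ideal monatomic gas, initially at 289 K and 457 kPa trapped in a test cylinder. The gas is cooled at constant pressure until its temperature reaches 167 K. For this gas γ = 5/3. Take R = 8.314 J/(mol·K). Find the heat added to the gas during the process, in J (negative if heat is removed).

-15000 J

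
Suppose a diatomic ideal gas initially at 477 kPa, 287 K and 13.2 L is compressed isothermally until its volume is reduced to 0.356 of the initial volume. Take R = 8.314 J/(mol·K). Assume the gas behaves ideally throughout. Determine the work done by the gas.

-6500 J

n = P₁V₁/(RT₁) = 477×13.2/(8.314×287) = 2.64 mol.
Isothermal: T stays 287 K; PV = const ⇒ V₂ = 4.70 L, P₂ = 1340 kPa.
W = nRT ln(V₂/V₁) = 2.64×8.314×287×ln(0.356) = -6500 J.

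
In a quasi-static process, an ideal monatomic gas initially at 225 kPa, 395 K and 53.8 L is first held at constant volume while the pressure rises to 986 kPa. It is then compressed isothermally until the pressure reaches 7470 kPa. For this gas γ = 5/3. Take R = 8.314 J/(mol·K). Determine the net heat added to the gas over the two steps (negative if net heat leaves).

-46000 J

n = P₁V₁/(RT₁) = 225×53.8/(8.314×395) = 3.69 mol.
Step 1 — Isochoric: V stays 53.8 L; P/T = const ⇒ T₂ = 1730 K, P₂ = 986 kPa.
W = 0 (no volume change).
ΔU = nCvΔT = 3.69×12.5×(1730−395) = 61400 J.
Q = ΔU = 61400 J.
State after step 1: P = 986 kPa, V = 53.8 L, T = 1730 K.
Step 2 — Isothermal: T stays 1730 K; PV = const ⇒ V₂ = 7.10 L, P₂ = 7470 kPa.
ΔU = 0 (ideal gas, T constant).
W = nRT ln(V₂/V₁) = 3.69×8.314×1730×ln(0.132) = -107000 J.
Q = ΔU + W = -107000 J.
Net over both steps: W = -107000 J, Q = -46000 J, ΔU = 61400 J.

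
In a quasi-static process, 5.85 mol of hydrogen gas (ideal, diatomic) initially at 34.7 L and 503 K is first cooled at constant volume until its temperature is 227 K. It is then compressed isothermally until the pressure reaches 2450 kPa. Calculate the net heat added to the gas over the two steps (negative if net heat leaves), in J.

-56100 J

P₁ = nRT₁/V₁ = 5.85×8.314×503/34.7 = 705 kPa.
Step 1 — Isochoric: V stays 34.7 L; P/T = const ⇒ T₂ = 227 K, P₂ = 318 kPa.
W = 0 (no volume change).
ΔU = nCvΔT = 5.85×20.8×(227−503) = -33600 J.
Q = ΔU = -33600 J.
State after step 1: P = 318 kPa, V = 34.7 L, T = 227 K.
Step 2 — Isothermal: T stays 227 K; PV = const ⇒ V₂ = 4.51 L, P₂ = 2450 kPa.
ΔU = 0 (ideal gas, T constant).
W = nRT ln(V₂/V₁) = 5.85×8.314×227×ln(0.130) = -22500 J.
Q = ΔU + W = -22500 J.
Net over both steps: W = -22500 J, Q = -56100 J, ΔU = -33600 J.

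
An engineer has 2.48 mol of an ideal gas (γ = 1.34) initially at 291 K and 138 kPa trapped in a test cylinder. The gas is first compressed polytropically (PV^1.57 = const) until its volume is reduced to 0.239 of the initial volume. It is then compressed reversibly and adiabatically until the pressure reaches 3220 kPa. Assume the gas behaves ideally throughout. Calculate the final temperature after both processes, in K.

827 K

V₁ = nRT₁/P₁ = 2.48×8.314×291/138 = 43.5 L.
Step 1 — Polytropic n=1.57: T₂ = T₁(V₁/V₂)^(n−1) = 291×(4.18)^0.57 = 658 K; P₂ = P₁(V₁/V₂)^n = 1310 kPa.
W = (P₁V₁−P₂V₂)/(n−1) = (138×43.5−1310×10.4)/0.57 = -13300 J.
ΔU = nCvΔT = 2.48×24.5×(658−291) = 22300 J.
Q = ΔU + W = 8980 J.
State after step 1: P = 1310 kPa, V = 10.4 L, T = 658 K.
Step 2 — Adiabatic: T₂/T₁ = (P₂/P₁)^((γ−1)/γ) ⇒ T₂ = 658×(2.47)^0.254 = 827 K; V₂ = 5.30 L.
ΔU = nCvΔT = 2.48×24.5×(827−658) = 10300 J.
Q = 0 for an adiabatic process, so W = −ΔU = -10300 J.
Net over both steps: W = -23500 J, Q = 8980 J, ΔU = 32500 J.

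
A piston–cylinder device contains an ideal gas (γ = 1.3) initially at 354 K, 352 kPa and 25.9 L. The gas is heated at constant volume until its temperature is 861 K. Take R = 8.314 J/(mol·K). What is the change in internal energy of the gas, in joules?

43500 J

n = P₁V₁/(RT₁) = 352×25.9/(8.314×354) = 3.10 mol.
Isochoric: V stays 25.9 L; P/T = const ⇒ T₂ = 861 K, P₂ = 856 kPa.
For an ideal gas ΔU = nCvΔT with Cv = R/(γ−1) = 27.7 J/(mol·K).
ΔU = 3.10×27.7×(861−354) = 43500 J.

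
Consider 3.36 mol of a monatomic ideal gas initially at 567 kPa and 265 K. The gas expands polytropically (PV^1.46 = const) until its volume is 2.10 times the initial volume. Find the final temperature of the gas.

V₁ = nRT₁/P₁ = 3.36×8.314×265/567 = 13.1 L.
Polytropic n=1.46: T₂ = T₁(V₁/V₂)^(n−1) = 265×(0.476)^0.46 = 188 K; P₂ = P₁(V₁/V₂)^n = 192 kPa.

188 K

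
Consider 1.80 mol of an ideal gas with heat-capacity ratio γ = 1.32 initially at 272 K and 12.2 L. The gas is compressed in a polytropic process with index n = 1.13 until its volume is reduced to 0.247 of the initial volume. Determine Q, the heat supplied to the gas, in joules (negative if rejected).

-3710 J

P₁ = nRT₁/V₁ = 1.80×8.314×272/12.2 = 334 kPa.
Polytropic n=1.13: T₂ = T₁(V₁/V₂)^(n−1) = 272×(4.05)^0.13 = 326 K; P₂ = P₁(V₁/V₂)^n = 1620 kPa.
W = (P₁V₁−P₂V₂)/(n−1) = (334×12.2−1620×3.01)/0.13 = -6240 J.
ΔU = nCvΔT = 1.80×26.0×(326−272) = 2540 J.
Q = ΔU + W = -3710 J.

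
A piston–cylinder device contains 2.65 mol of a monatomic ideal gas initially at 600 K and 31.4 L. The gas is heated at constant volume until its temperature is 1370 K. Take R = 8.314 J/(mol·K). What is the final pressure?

961 kPa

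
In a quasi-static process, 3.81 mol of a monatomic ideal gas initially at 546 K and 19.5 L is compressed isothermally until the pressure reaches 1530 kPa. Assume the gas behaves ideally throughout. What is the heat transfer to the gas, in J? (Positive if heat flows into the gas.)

P₁ = nRT₁/V₁ = 3.81×8.314×546/19.5 = 887 kPa.
Isothermal: T stays 546 K; PV = const ⇒ V₂ = 11.3 L, P₂ = 1530 kPa.
ΔU = 0 (ideal gas, T constant).
W = nRT ln(V₂/V₁) = 3.81×8.314×546×ln(0.580) = -9430 J.
Q = ΔU + W = -9430 J.

-9430 J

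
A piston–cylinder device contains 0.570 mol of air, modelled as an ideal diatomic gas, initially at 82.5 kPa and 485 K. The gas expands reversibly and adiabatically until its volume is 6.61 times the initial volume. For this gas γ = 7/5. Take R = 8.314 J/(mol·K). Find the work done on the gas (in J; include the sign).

-3050 J

V₁ = nRT₁/P₁ = 0.570×8.314×485/82.5 = 27.9 L.
Adiabatic: TV^(γ−1) = const ⇒ T₂ = 485×(0.151)^0.400 = 228 K; PV^γ = const ⇒ P₂ = 5.86 kPa.
ΔU = nCvΔT = 0.570×20.8×(228−485) = -3050 J.
Q = 0 for an adiabatic process, so W = −ΔU = 3050 J.
Work done on the gas = −W_by = -3050 J.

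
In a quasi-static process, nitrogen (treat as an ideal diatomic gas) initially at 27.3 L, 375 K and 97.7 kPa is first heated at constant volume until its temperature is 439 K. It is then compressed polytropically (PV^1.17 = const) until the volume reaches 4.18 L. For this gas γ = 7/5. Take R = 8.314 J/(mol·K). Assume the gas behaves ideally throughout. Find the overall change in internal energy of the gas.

4070 J

n = P₁V₁/(RT₁) = 97.7×27.3/(8.314×375) = 0.855 mol.
Step 1 — Isochoric: V stays 27.3 L; P/T = const ⇒ T₂ = 439 K, P₂ = 114 kPa.
W = 0 (no volume change).
ΔU = nCvΔT = 0.855×20.8×(439−375) = 1140 J.
Q = ΔU = 1140 J.
State after step 1: P = 114 kPa, V = 27.3 L, T = 439 K.
Step 2 — Polytropic n=1.17: T₂ = T₁(V₁/V₂)^(n−1) = 439×(6.53)^0.17 = 604 K; P₂ = P₁(V₁/V₂)^n = 1030 kPa.
W = (P₁V₁−P₂V₂)/(n−1) = (114×27.3−1030×4.18)/0.17 = -6900 J.
ΔU = nCvΔT = 0.855×20.8×(604−439) = 2930 J.
Q = ΔU + W = -3970 J.
Net over both steps: W = -6900 J, Q = -2830 J, ΔU = 4070 J.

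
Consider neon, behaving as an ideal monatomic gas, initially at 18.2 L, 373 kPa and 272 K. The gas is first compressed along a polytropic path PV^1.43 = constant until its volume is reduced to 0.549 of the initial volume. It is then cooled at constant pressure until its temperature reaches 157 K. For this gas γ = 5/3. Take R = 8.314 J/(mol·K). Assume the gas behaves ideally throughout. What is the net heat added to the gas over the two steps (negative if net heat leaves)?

-13800 J

n = P₁V₁/(RT₁) = 373×18.2/(8.314×272) = 3.00 mol.
Step 1 — Polytropic n=1.43: T₂ = T₁(V₁/V₂)^(n−1) = 272×(1.82)^0.43 = 352 K; P₂ = P₁(V₁/V₂)^n = 879 kPa.
W = (P₁V₁−P₂V₂)/(n−1) = (373×18.2−879×9.99)/0.43 = -4640 J.
ΔU = nCvΔT = 3.00×12.5×(352−272) = 3000 J.
Q = ΔU + W = -1650 J.
State after step 1: P = 879 kPa, V = 9.99 L, T = 352 K.
Step 2 — Isobaric: P stays 879 kPa; V/T = const ⇒ T₂ = 157 K, V₂ = 4.46 L.
W = PΔV = 879×(4.46−9.99) kPa·L = -4870 J.
ΔU = nCvΔT = 3.00×12.5×(157−352) = -7300 J.
Q = ΔU + W = nCpΔT = -12200 J.
Net over both steps: W = -9510 J, Q = -13800 J, ΔU = -4310 J.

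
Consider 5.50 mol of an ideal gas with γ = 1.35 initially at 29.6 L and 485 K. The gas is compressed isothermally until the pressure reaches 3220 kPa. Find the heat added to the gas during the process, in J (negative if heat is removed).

P₁ = nRT₁/V₁ = 5.50×8.314×485/29.6 = 749 kPa.
Isothermal: T stays 485 K; PV = const ⇒ V₂ = 6.89 L, P₂ = 3220 kPa.
ΔU = 0 (ideal gas, T constant).
W = nRT ln(V₂/V₁) = 5.50×8.314×485×ln(0.233) = -32300 J.
Q = ΔU + W = -32300 J.

-32300 J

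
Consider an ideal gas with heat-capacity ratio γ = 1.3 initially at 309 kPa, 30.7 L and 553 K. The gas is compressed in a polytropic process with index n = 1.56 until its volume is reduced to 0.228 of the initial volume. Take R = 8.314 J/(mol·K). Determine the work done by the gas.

-21800 J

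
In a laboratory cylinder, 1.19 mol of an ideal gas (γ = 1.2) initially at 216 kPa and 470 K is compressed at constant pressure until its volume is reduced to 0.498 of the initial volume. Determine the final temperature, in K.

234 K

V₁ = nRT₁/P₁ = 1.19×8.314×470/216 = 21.5 L.
Isobaric: P stays 216 kPa; V/T = const ⇒ T₂ = 234 K, V₂ = 10.7 L.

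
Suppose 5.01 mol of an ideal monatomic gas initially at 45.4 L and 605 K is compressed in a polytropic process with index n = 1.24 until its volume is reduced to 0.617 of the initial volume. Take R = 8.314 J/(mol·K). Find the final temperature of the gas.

679 K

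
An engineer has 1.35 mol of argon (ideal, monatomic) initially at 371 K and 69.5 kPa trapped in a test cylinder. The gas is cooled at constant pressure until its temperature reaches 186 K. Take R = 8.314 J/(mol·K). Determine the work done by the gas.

-2080 J

V₁ = nRT₁/P₁ = 1.35×8.314×371/69.5 = 59.9 L.
Isobaric: P stays 69.5 kPa; V/T = const ⇒ T₂ = 186 K, V₂ = 30.0 L.
W = PΔV = 69.5×(30.0−59.9) kPa·L = -2080 J.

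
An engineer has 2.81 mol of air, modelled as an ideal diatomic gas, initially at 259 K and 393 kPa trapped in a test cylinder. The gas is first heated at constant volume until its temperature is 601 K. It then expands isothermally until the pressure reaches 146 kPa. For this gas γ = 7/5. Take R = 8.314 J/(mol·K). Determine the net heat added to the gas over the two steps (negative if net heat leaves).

V₁ = nRT₁/P₁ = 2.81×8.314×259/393 = 15.4 L.
Step 1 — Isochoric: V stays 15.4 L; P/T = const ⇒ T₂ = 601 K, P₂ = 912 kPa.
W = 0 (no volume change).
ΔU = nCvΔT = 2.81×20.8×(601−259) = 20000 J.
Q = ΔU = 20000 J.
State after step 1: P = 912 kPa, V = 15.4 L, T = 601 K.
Step 2 — Isothermal: T stays 601 K; PV = const ⇒ V₂ = 96.2 L, P₂ = 146 kPa.
ΔU = 0 (ideal gas, T constant).
W = nRT ln(V₂/V₁) = 2.81×8.314×601×ln(6.25) = 25700 J.
Q = ΔU + W = 25700 J.
Net over both steps: W = 25700 J, Q = 45700 J, ΔU = 20000 J.

45700 J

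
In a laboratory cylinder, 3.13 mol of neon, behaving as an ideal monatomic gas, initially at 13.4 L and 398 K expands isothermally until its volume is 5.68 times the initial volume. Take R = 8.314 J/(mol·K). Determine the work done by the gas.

18000 J

P₁ = nRT₁/V₁ = 3.13×8.314×398/13.4 = 773 kPa.
Isothermal: T stays 398 K; PV = const ⇒ V₂ = 76.1 L, P₂ = 136 kPa.
W = nRT ln(V₂/V₁) = 3.13×8.314×398×ln(5.68) = 18000 J.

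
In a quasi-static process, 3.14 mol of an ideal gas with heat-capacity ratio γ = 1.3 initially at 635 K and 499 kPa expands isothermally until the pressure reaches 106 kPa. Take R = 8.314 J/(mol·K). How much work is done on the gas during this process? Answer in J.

V₁ = nRT₁/P₁ = 3.14×8.314×635/499 = 33.2 L.
Isothermal: T stays 635 K; PV = const ⇒ V₂ = 156 L, P₂ = 106 kPa.
W = nRT ln(V₂/V₁) = 3.14×8.314×635×ln(4.71) = 25700 J.
Work done on the gas = −W_by = -25700 J.

-25700 J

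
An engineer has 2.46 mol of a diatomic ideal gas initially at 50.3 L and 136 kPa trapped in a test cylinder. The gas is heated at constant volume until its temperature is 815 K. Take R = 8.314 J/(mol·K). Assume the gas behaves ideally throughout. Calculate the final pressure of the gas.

T₁ = P₁V₁/(nR) = 136×50.3/(2.46×8.314) = 334 K.
Isochoric: V stays 50.3 L; P/T = const ⇒ T₂ = 815 K, P₂ = 331 kPa.

331 kPa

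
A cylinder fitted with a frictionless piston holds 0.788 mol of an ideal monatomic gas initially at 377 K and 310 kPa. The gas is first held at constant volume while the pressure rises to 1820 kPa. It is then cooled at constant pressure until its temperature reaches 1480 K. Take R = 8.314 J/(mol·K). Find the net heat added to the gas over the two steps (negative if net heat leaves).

V₁ = nRT₁/P₁ = 0.788×8.314×377/310 = 7.97 L.
Step 1 — Isochoric: V stays 7.97 L; P/T = const ⇒ T₂ = 2210 K, P₂ = 1820 kPa.
W = 0 (no volume change).
ΔU = nCvΔT = 0.788×12.5×(2210−377) = 18000 J.
Q = ΔU = 18000 J.
State after step 1: P = 1820 kPa, V = 7.97 L, T = 2210 K.
Step 2 — Isobaric: P stays 1820 kPa; V/T = const ⇒ T₂ = 1480 K, V₂ = 5.33 L.
W = PΔV = 1820×(5.33−7.97) kPa·L = -4800 J.
ΔU = nCvΔT = 0.788×12.5×(1480−2210) = -7210 J.
Q = ΔU + W = nCpΔT = -12000 J.
Net over both steps: W = -4800 J, Q = 6030 J, ΔU = 10800 J.

6030 J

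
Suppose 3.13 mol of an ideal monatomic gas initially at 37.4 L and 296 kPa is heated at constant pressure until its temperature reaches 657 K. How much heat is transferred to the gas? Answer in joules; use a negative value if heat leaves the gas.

T₁ = P₁V₁/(nR) = 296×37.4/(3.13×8.314) = 425 K.
Isobaric: P stays 296 kPa; V/T = const ⇒ T₂ = 657 K, V₂ = 57.8 L.
W = PΔV = 296×(57.8−37.4) kPa·L = 6030 J.
ΔU = nCvΔT = 3.13×12.5×(657−425) = 9040 J.
Q = ΔU + W = nCpΔT = 15100 J.

15100 J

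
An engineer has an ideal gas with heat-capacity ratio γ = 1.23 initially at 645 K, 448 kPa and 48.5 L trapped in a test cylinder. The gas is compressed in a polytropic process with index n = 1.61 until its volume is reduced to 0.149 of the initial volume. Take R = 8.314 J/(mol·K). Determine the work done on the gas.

n = P₁V₁/(RT₁) = 448×48.5/(8.314×645) = 4.05 mol.
Polytropic n=1.61: T₂ = T₁(V₁/V₂)^(n−1) = 645×(6.71)^0.61 = 2060 K; P₂ = P₁(V₁/V₂)^n = 9600 kPa.
W = (P₁V₁−P₂V₂)/(n−1) = (448×48.5−9600×7.23)/0.61 = -78200 J.
Work done on the gas = −W_by = 78200 J.

78200 J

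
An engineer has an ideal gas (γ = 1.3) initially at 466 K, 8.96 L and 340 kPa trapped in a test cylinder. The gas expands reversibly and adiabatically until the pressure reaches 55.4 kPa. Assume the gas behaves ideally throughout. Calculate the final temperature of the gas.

307 K

Adiabatic: T₂/T₁ = (P₂/P₁)^((γ−1)/γ) ⇒ T₂ = 466×(0.163)^0.231 = 307 K; V₂ = 36.2 L.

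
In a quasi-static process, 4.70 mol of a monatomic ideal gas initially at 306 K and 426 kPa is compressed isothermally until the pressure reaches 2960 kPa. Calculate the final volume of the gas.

V₁ = nRT₁/P₁ = 4.70×8.314×306/426 = 28.1 L.
Isothermal: T stays 306 K; PV = const ⇒ V₂ = 4.04 L, P₂ = 2960 kPa.

4.04 L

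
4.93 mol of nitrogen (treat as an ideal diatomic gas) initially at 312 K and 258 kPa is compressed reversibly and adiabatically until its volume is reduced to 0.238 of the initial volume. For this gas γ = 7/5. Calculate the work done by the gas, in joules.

-24800 J

V₁ = nRT₁/P₁ = 4.93×8.314×312/258 = 49.6 L.
Adiabatic: TV^(γ−1) = const ⇒ T₂ = 312×(4.20)^0.400 = 554 K; PV^γ = const ⇒ P₂ = 1920 kPa.
ΔU = nCvΔT = 4.93×20.8×(554−312) = 24800 J.
Q = 0 for an adiabatic process, so W = −ΔU = -24800 J.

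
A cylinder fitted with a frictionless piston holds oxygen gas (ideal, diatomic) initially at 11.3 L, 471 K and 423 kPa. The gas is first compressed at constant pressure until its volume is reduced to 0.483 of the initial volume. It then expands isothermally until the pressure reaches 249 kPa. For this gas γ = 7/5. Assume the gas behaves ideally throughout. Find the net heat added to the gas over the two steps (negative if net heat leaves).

-7430 J

n = P₁V₁/(RT₁) = 423×11.3/(8.314×471) = 1.22 mol.
Step 1 — Isobaric: P stays 423 kPa; V/T = const ⇒ T₂ = 227 K, V₂ = 5.46 L.
W = PΔV = 423×(5.46−11.3) kPa·L = -2470 J.
ΔU = nCvΔT = 1.22×20.8×(227−471) = -6180 J.
Q = ΔU + W = nCpΔT = -8650 J.
State after step 1: P = 423 kPa, V = 5.46 L, T = 227 K.
Step 2 — Isothermal: T stays 227 K; PV = const ⇒ V₂ = 9.27 L, P₂ = 249 kPa.
ΔU = 0 (ideal gas, T constant).
W = nRT ln(V₂/V₁) = 1.22×8.314×227×ln(1.70) = 1220 J.
Q = ΔU + W = 1220 J.
Net over both steps: W = -1250 J, Q = -7430 J, ΔU = -6180 J.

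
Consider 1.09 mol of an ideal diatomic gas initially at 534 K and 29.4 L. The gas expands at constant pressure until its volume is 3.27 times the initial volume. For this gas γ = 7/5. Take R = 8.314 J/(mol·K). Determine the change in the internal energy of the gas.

27500 J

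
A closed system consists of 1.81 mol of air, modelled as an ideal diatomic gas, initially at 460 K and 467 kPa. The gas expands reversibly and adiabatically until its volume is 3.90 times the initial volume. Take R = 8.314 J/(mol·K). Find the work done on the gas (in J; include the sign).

-7260 J

V₁ = nRT₁/P₁ = 1.81×8.314×460/467 = 14.8 L.
Adiabatic: TV^(γ−1) = const ⇒ T₂ = 460×(0.256)^0.400 = 267 K; PV^γ = const ⇒ P₂ = 69.5 kPa.
ΔU = nCvΔT = 1.81×20.8×(267−460) = -7260 J.
Q = 0 for an adiabatic process, so W = −ΔU = 7260 J.
Work done on the gas = −W_by = -7260 J.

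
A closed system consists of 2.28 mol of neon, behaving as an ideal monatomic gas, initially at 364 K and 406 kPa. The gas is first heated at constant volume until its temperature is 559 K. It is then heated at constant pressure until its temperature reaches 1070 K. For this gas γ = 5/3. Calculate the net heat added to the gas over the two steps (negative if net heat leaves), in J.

29800 J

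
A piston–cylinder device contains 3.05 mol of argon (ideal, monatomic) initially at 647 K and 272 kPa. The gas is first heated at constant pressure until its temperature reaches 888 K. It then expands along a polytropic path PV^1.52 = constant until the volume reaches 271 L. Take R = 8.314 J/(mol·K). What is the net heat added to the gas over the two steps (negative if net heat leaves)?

V₁ = nRT₁/P₁ = 3.05×8.314×647/272 = 60.3 L.
Step 1 — Isobaric: P stays 272 kPa; V/T = const ⇒ T₂ = 888 K, V₂ = 82.8 L.
W = PΔV = 272×(82.8−60.3) kPa·L = 6110 J.
ΔU = nCvΔT = 3.05×12.5×(888−647) = 9170 J.
Q = ΔU + W = nCpΔT = 15300 J.
State after step 1: P = 272 kPa, V = 82.8 L, T = 888 K.
Step 2 — Polytropic n=1.52: T₂ = T₁(V₁/V₂)^(n−1) = 888×(0.305)^0.52 = 479 K; P₂ = P₁(V₁/V₂)^n = 44.8 kPa.
W = (P₁V₁−P₂V₂)/(n−1) = (272×82.8−44.8×271)/0.52 = 19900 J.
ΔU = nCvΔT = 3.05×12.5×(479−888) = -15500 J.
Q = ΔU + W = 4380 J.
Net over both steps: W = 26000 J, Q = 19700 J, ΔU = -6380 J.

19700 J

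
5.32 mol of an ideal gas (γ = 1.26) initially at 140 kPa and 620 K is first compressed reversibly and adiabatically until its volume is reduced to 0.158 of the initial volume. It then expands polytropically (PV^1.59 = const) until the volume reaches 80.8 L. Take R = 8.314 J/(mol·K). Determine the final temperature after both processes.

V₁ = nRT₁/P₁ = 5.32×8.314×620/140 = 196 L.
Step 1 — Adiabatic: TV^(γ−1) = const ⇒ T₂ = 620×(6.33)^0.260 = 1000 K; PV^γ = const ⇒ P₂ = 1430 kPa.
ΔU = nCvΔT = 5.32×32.0×(1000−620) = 64900 J.
Q = 0 for an adiabatic process, so W = −ΔU = -64900 J.
State after step 1: P = 1430 kPa, V = 30.9 L, T = 1000 K.
Step 2 — Polytropic n=1.59: T₂ = T₁(V₁/V₂)^(n−1) = 1000×(0.383)^0.59 = 569 K; P₂ = P₁(V₁/V₂)^n = 311 kPa.
W = (P₁V₁−P₂V₂)/(n−1) = (1430×30.9−311×80.8)/0.59 = 32500 J.
ΔU = nCvΔT = 5.32×32.0×(569−1000) = -73700 J.
Q = ΔU + W = -41200 J.
Net over both steps: W = -32500 J, Q = -41200 J, ΔU = -8740 J.

569 K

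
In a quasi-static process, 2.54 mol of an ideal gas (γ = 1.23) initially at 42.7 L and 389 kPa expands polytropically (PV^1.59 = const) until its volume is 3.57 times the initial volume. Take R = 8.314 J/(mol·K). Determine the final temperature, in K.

371 K

T₁ = P₁V₁/(nR) = 389×42.7/(2.54×8.314) = 787 K.
Polytropic n=1.59: T₂ = T₁(V₁/V₂)^(n−1) = 787×(0.280)^0.59 = 371 K; P₂ = P₁(V₁/V₂)^n = 51.4 kPa.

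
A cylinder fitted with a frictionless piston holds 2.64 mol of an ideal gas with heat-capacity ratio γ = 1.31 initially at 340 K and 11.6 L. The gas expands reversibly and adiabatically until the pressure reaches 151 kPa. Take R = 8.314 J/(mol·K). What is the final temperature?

241 K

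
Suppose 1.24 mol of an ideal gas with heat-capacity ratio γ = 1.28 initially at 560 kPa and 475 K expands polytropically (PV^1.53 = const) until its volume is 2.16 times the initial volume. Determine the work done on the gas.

V₁ = nRT₁/P₁ = 1.24×8.314×475/560 = 8.74 L.
Polytropic n=1.53: T₂ = T₁(V₁/V₂)^(n−1) = 475×(0.463)^0.53 = 316 K; P₂ = P₁(V₁/V₂)^n = 172 kPa.
W = (P₁V₁−P₂V₂)/(n−1) = (560×8.74−172×18.9)/0.53 = 3100 J.
Work done on the gas = −W_by = -3100 J.

-3100 J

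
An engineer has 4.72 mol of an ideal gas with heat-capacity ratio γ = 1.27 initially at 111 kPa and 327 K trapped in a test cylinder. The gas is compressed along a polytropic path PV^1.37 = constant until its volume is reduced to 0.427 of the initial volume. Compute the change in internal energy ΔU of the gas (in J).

17600 J

V₁ = nRT₁/P₁ = 4.72×8.314×327/111 = 116 L.
Polytropic n=1.37: T₂ = T₁(V₁/V₂)^(n−1) = 327×(2.34)^0.37 = 448 K; P₂ = P₁(V₁/V₂)^n = 356 kPa.
For an ideal gas ΔU = nCvΔT with Cv = R/(γ−1) = 30.8 J/(mol·K).
ΔU = 4.72×30.8×(448−327) = 17600 J.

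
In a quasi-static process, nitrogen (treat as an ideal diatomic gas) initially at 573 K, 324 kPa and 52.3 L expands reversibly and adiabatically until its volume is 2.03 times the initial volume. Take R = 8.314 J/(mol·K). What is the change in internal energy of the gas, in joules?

n = P₁V₁/(RT₁) = 324×52.3/(8.314×573) = 3.56 mol.
Adiabatic: TV^(γ−1) = const ⇒ T₂ = 573×(0.493)^0.400 = 432 K; PV^γ = const ⇒ P₂ = 120 kPa.
For an ideal gas ΔU = nCvΔT with Cv = (5/2)R = 20.8 J/(mol·K).
ΔU = 3.56×20.8×(432−573) = -10400 J.

-10400 J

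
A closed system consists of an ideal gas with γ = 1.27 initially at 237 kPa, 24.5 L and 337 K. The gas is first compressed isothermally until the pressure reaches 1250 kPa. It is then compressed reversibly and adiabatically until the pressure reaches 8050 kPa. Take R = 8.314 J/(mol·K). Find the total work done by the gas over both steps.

-20100 J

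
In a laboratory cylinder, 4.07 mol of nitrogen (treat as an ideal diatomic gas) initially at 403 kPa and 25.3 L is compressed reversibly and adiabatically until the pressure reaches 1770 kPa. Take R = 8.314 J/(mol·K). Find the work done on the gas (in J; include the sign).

13400 J

T₁ = P₁V₁/(nR) = 403×25.3/(4.07×8.314) = 301 K.
Adiabatic: T₂/T₁ = (P₂/P₁)^((γ−1)/γ) ⇒ T₂ = 301×(4.39)^0.286 = 460 K; V₂ = 8.79 L.
ΔU = nCvΔT = 4.07×20.8×(460−301) = 13400 J.
Q = 0 for an adiabatic process, so W = −ΔU = -13400 J.
Work done on the gas = −W_by = 13400 J.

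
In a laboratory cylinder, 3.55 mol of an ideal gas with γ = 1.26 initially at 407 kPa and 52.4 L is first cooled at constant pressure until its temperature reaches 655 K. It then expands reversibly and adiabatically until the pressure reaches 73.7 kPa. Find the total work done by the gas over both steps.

T₁ = P₁V₁/(nR) = 407×52.4/(3.55×8.314) = 723 K.
Step 1 — Isobaric: P stays 407 kPa; V/T = const ⇒ T₂ = 655 K, V₂ = 47.5 L.
W = PΔV = 407×(47.5−52.4) kPa·L = -1990 J.
ΔU = nCvΔT = 3.55×32.0×(655−723) = -7670 J.
Q = ΔU + W = nCpΔT = -9670 J.
State after step 1: P = 407 kPa, V = 47.5 L, T = 655 K.
Step 2 — Adiabatic: T₂/T₁ = (P₂/P₁)^((γ−1)/γ) ⇒ T₂ = 655×(0.181)^0.206 = 460 K; V₂ = 184 L.
ΔU = nCvΔT = 3.55×32.0×(460−655) = -22100 J.
Q = 0 for an adiabatic process, so W = −ΔU = 22100 J.
Net over both steps: W = 20100 J, Q = -9670 J, ΔU = -29800 J.

20100 J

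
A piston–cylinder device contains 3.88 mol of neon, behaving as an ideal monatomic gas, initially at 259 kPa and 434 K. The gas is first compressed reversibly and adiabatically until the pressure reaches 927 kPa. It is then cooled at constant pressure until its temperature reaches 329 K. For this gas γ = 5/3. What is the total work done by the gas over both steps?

-26700 J

V₁ = nRT₁/P₁ = 3.88×8.314×434/259 = 54.1 L.
Step 1 — Adiabatic: T₂/T₁ = (P₂/P₁)^((γ−1)/γ) ⇒ T₂ = 434×(3.58)^0.400 = 723 K; V₂ = 25.2 L.
ΔU = nCvΔT = 3.88×12.5×(723−434) = 14000 J.
Q = 0 for an adiabatic process, so W = −ΔU = -14000 J.
State after step 1: P = 927 kPa, V = 25.2 L, T = 723 K.
Step 2 — Isobaric: P stays 927 kPa; V/T = const ⇒ T₂ = 329 K, V₂ = 11.4 L.
W = PΔV = 927×(11.4−25.2) kPa·L = -12700 J.
ΔU = nCvΔT = 3.88×12.5×(329−723) = -19100 J.
Q = ΔU + W = nCpΔT = -31800 J.
Net over both steps: W = -26700 J, Q = -31800 J, ΔU = -5080 J.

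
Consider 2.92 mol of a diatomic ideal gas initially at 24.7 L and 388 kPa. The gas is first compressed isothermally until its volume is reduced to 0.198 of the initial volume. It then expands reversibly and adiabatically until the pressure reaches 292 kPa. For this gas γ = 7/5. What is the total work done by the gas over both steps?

T₁ = P₁V₁/(nR) = 388×24.7/(2.92×8.314) = 395 K.
Step 1 — Isothermal: T stays 395 K; PV = const ⇒ V₂ = 4.89 L, P₂ = 1960 kPa.
ΔU = 0 (ideal gas, T constant).
W = nRT ln(V₂/V₁) = 2.92×8.314×395×ln(0.198) = -15500 J.
Q = ΔU + W = -15500 J.
State after step 1: P = 1960 kPa, V = 4.89 L, T = 395 K.
Step 2 — Adiabatic: T₂/T₁ = (P₂/P₁)^((γ−1)/γ) ⇒ T₂ = 395×(0.149)^0.286 = 229 K; V₂ = 19.1 L.
ΔU = nCvΔT = 2.92×20.8×(229−395) = -10100 J.
Q = 0 for an adiabatic process, so W = −ΔU = 10100 J.
Net over both steps: W = -5470 J, Q = -15500 J, ΔU = -10100 J.

-5470 J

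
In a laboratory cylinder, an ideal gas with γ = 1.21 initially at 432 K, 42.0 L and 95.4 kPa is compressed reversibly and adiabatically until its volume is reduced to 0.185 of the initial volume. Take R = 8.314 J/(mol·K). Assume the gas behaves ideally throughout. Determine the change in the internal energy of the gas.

8110 J

n = P₁V₁/(RT₁) = 95.4×42.0/(8.314×432) = 1.12 mol.
Adiabatic: TV^(γ−1) = const ⇒ T₂ = 432×(5.41)^0.210 = 616 K; PV^γ = const ⇒ P₂ = 735 kPa.
For an ideal gas ΔU = nCvΔT with Cv = R/(γ−1) = 39.6 J/(mol·K).
ΔU = 1.12×39.6×(616−432) = 8110 J.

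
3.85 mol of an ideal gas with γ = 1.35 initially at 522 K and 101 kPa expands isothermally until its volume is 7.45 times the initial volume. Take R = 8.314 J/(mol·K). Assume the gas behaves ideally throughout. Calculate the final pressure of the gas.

V₁ = nRT₁/P₁ = 3.85×8.314×522/101 = 165 L.
Isothermal: T stays 522 K; PV = const ⇒ V₂ = 1230 L, P₂ = 13.6 kPa.

13.6 kPa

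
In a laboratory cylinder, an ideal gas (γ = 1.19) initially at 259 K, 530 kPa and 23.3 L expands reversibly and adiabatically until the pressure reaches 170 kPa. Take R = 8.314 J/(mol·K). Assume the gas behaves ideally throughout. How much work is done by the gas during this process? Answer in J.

n = P₁V₁/(RT₁) = 530×23.3/(8.314×259) = 5.73 mol.
Adiabatic: T₂/T₁ = (P₂/P₁)^((γ−1)/γ) ⇒ T₂ = 259×(0.321)^0.160 = 216 K; V₂ = 60.6 L.
ΔU = nCvΔT = 5.73×43.8×(216−259) = -10800 J.
Q = 0 for an adiabatic process, so W = −ΔU = 10800 J.

10800 J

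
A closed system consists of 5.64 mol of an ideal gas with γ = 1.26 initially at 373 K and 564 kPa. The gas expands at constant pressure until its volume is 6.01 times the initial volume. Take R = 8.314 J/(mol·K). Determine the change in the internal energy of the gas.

337000 J

V₁ = nRT₁/P₁ = 5.64×8.314×373/564 = 31.0 L.
Isobaric: P stays 564 kPa; V/T = const ⇒ T₂ = 2240 K, V₂ = 186 L.
For an ideal gas ΔU = nCvΔT with Cv = R/(γ−1) = 32.0 J/(mol·K).
ΔU = 5.64×32.0×(2240−373) = 337000 J.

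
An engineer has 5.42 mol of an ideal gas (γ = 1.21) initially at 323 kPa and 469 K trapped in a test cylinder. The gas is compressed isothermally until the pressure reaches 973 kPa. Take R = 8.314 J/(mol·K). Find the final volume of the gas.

21.7 L

V₁ = nRT₁/P₁ = 5.42×8.314×469/323 = 65.4 L.
Isothermal: T stays 469 K; PV = const ⇒ V₂ = 21.7 L, P₂ = 973 kPa.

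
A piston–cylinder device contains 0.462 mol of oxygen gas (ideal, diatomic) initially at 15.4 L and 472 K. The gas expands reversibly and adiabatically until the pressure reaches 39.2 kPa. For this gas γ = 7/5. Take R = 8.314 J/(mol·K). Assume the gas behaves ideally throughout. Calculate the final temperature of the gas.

P₁ = nRT₁/V₁ = 0.462×8.314×472/15.4 = 118 kPa.
Adiabatic: T₂/T₁ = (P₂/P₁)^((γ−1)/γ) ⇒ T₂ = 472×(0.333)^0.286 = 345 K; V₂ = 33.8 L.

345 K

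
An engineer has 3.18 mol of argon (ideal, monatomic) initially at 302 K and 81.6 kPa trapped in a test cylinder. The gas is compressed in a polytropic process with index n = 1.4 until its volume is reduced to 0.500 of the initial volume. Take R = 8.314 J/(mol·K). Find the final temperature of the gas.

V₁ = nRT₁/P₁ = 3.18×8.314×302/81.6 = 97.8 L.
Polytropic n=1.4: T₂ = T₁(V₁/V₂)^(n−1) = 302×(2.00)^0.40 = 398 K; P₂ = P₁(V₁/V₂)^n = 215 kPa.

398 K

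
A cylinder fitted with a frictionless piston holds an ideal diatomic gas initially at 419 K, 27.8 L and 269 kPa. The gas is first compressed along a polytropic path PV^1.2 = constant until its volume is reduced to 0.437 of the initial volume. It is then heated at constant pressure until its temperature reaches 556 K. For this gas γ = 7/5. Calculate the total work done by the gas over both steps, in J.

-5630 J

n = P₁V₁/(RT₁) = 269×27.8/(8.314×419) = 2.15 mol.
Step 1 — Polytropic n=1.2: T₂ = T₁(V₁/V₂)^(n−1) = 419×(2.29)^0.20 = 494 K; P₂ = P₁(V₁/V₂)^n = 726 kPa.
W = (P₁V₁−P₂V₂)/(n−1) = (269×27.8−726×12.1)/0.20 = -6730 J.
ΔU = nCvΔT = 2.15×20.8×(494−419) = 3370 J.
Q = ΔU + W = -3370 J.
State after step 1: P = 726 kPa, V = 12.1 L, T = 494 K.
Step 2 — Isobaric: P stays 726 kPa; V/T = const ⇒ T₂ = 556 K, V₂ = 13.7 L.
W = PΔV = 726×(13.7−12.1) kPa·L = 1100 J.
ΔU = nCvΔT = 2.15×20.8×(556−494) = 2750 J.
Q = ΔU + W = nCpΔT = 3850 J.
Net over both steps: W = -5630 J, Q = 479 J, ΔU = 6110 J.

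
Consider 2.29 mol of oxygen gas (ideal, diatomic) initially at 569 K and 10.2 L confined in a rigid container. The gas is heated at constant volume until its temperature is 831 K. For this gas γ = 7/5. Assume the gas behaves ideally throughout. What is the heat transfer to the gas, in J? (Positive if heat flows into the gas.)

P₁ = nRT₁/V₁ = 2.29×8.314×569/10.2 = 1060 kPa.
Isochoric: V stays 10.2 L; P/T = const ⇒ T₂ = 831 K, P₂ = 1550 kPa.
W = 0 (no volume change).
ΔU = nCvΔT = 2.29×20.8×(831−569) = 12500 J.
Q = ΔU = 12500 J.

12500 J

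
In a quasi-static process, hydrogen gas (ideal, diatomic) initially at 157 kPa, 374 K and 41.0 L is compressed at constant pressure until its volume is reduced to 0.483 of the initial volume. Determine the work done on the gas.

n = P₁V₁/(RT₁) = 157×41.0/(8.314×374) = 2.07 mol.
Isobaric: P stays 157 kPa; V/T = const ⇒ T₂ = 181 K, V₂ = 19.8 L.
W = PΔV = 157×(19.8−41.0) kPa·L = -3330 J.
Work done on the gas = −W_by = 3330 J.

3330 J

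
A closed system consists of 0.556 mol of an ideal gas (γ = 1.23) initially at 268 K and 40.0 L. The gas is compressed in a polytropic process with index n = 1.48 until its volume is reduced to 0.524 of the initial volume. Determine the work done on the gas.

939 J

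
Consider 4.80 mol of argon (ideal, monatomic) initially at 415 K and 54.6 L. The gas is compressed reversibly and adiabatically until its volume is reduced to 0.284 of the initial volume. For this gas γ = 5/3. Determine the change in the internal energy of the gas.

32700 J

P₁ = nRT₁/V₁ = 4.80×8.314×415/54.6 = 303 kPa.
Adiabatic: TV^(γ−1) = const ⇒ T₂ = 415×(3.52)^0.667 = 961 K; PV^γ = const ⇒ P₂ = 2470 kPa.
For an ideal gas ΔU = nCvΔT with Cv = (3/2)R = 12.5 J/(mol·K).
ΔU = 4.80×12.5×(961−415) = 32700 J.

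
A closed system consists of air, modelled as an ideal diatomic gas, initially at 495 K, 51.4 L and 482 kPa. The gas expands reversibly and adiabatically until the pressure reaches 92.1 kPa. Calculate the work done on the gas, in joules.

-23300 J

n = P₁V₁/(RT₁) = 482×51.4/(8.314×495) = 6.02 mol.
Adiabatic: T₂/T₁ = (P₂/P₁)^((γ−1)/γ) ⇒ T₂ = 495×(0.191)^0.286 = 308 K; V₂ = 168 L.
ΔU = nCvΔT = 6.02×20.8×(308−495) = -23300 J.
Q = 0 for an adiabatic process, so W = −ΔU = 23300 J.
Work done on the gas = −W_by = -23300 J.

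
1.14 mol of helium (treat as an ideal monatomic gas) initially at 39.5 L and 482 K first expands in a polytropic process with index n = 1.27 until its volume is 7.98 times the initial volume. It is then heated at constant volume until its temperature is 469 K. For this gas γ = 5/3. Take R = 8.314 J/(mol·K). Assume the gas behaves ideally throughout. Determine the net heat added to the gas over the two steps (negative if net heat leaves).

7080 J

P₁ = nRT₁/V₁ = 1.14×8.314×482/39.5 = 116 kPa.
Step 1 — Polytropic n=1.27: T₂ = T₁(V₁/V₂)^(n−1) = 482×(0.125)^0.27 = 275 K; P₂ = P₁(V₁/V₂)^n = 8.27 kPa.
W = (P₁V₁−P₂V₂)/(n−1) = (116×39.5−8.27×315)/0.27 = 7260 J.
ΔU = nCvΔT = 1.14×12.5×(275−482) = -2940 J.
Q = ΔU + W = 4320 J.
State after step 1: P = 8.27 kPa, V = 315 L, T = 275 K.
Step 2 — Isochoric: V stays 315 L; P/T = const ⇒ T₂ = 469 K, P₂ = 14.1 kPa.
W = 0 (no volume change).
ΔU = nCvΔT = 1.14×12.5×(469−275) = 2760 J.
Q = ΔU = 2760 J.
Net over both steps: W = 7260 J, Q = 7080 J, ΔU = -185 J.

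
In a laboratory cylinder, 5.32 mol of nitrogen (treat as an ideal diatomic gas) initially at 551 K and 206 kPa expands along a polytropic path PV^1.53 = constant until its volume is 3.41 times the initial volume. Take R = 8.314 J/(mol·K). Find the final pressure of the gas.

31.5 kPa

V₁ = nRT₁/P₁ = 5.32×8.314×551/206 = 118 L.
Polytropic n=1.53: T₂ = T₁(V₁/V₂)^(n−1) = 551×(0.293)^0.53 = 288 K; P₂ = P₁(V₁/V₂)^n = 31.5 kPa.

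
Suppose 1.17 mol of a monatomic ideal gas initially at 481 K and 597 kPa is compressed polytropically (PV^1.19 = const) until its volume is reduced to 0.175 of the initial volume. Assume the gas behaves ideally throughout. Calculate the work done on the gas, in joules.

9670 J

V₁ = nRT₁/P₁ = 1.17×8.314×481/597 = 7.84 L.
Polytropic n=1.19: T₂ = T₁(V₁/V₂)^(n−1) = 481×(5.71)^0.19 = 670 K; P₂ = P₁(V₁/V₂)^n = 4750 kPa.
W = (P₁V₁−P₂V₂)/(n−1) = (597×7.84−4750×1.37)/0.19 = -9670 J.
Work done on the gas = −W_by = 9670 J.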